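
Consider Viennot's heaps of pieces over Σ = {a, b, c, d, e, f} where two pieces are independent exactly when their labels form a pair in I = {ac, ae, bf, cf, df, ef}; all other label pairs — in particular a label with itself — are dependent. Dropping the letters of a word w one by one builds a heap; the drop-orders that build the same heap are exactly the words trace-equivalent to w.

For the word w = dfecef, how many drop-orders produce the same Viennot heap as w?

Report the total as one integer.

#0=d has no predecessor
#1=f has no predecessor
#2=e depends on [0:d]
#3=c depends on [2:e]
#4=e depends on [3:c]
#5=f depends on [1:f]
sources: [0:d, 1:f]
N(rest) = Σ N(rest − s) over sources s of rest; N(one piece) = 1:
  size 1 → [4]=1  [5]=1
  size 2 → [1,5]=1  [3,4]=1  [4,5]=2
  size 3 → [1,4,5]=3  [2,3,4]=1  [3,4,5]=3
  size 4 → [0,2,3,4]=1  [1,3,4,5]=6  [2,3,4,5]=4
  first=0(d) contributes 10
  first=1(f) contributes 5
|[w]| = 15

15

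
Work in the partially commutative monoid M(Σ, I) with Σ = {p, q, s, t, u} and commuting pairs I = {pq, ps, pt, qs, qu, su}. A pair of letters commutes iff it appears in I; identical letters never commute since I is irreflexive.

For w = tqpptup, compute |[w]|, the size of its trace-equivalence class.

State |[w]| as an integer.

#0=t has no predecessor
#1=q depends on [0:t]
#2=p has no predecessor
#3=p depends on [2:p]
#4=t depends on [1:q]
#5=u depends on [3:p, 4:t]
#6=p depends on [5:u]
sources: [0:t, 2:p]
N(rest) = Σ N(rest − s) over sources s of rest; N(one piece) = 1:
  size 1 → [6]=1
  size 2 → [5,6]=1
  size 3 → [3,5,6]=1  [4,5,6]=1
  size 4 → [1,4,5,6]=1  [2,3,5,6]=1  [3,4,5,6]=2
  size 5 → [0,1,4,5,6]=1  [1,3,4,5,6]=3  [2,3,4,5,6]=3
  first=0(t) contributes 6
  first=2(p) contributes 4
|[w]| = 10

10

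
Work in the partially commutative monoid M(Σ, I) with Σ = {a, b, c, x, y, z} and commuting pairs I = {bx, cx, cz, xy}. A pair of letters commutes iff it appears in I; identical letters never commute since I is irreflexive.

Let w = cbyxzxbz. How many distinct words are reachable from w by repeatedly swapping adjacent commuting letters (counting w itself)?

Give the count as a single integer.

8

#0=c has no predecessor
#1=b depends on [0:c]
#2=y depends on [1:b]
#3=x has no predecessor
#4=z depends on [2:y, 3:x]
#5=x depends on [4:z]
#6=b depends on [4:z]
#7=z depends on [5:x, 6:b]
sources: [0:c, 3:x]
N(rest) = Σ N(rest − s) over sources s of rest; N(one piece) = 1:
  size 1 → [7]=1
  size 2 → [5,7]=1  [6,7]=1
  size 3 → [5,6,7]=2
  size 4 → [4,5,6,7]=2
  size 5 → [2,4,5,6,7]=2  [3,4,5,6,7]=2
  size 6 → [1,2,4,5,6,7]=2  [2,3,4,5,6,7]=4
  first=0(c) contributes 6
  first=3(x) contributes 2
|[w]| = 8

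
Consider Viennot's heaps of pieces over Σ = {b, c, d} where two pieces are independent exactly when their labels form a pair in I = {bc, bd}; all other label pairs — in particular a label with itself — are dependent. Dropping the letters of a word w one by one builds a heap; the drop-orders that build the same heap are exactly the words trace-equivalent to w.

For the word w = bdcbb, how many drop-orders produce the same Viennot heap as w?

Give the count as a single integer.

0(b) covers ∅
1(d) covers ∅
2(c) covers 1:d
3(b) covers 0:b
4(b) covers 3:b
floor of heap: 0:b, 1:d
completions by unplaced set U, small U first (add the entries for U minus each lowest piece of U):
  |U|=1: {2}:1  {4}:1
  |U|=2: {1,2}:1  {2,4}:2  {3,4}:1
  |U|=3: {0,3,4}:1  {1,2,4}:3  {2,3,4}:3
  start at 0(b): 6
  start at 1(d): 4
sum over floor = 10

10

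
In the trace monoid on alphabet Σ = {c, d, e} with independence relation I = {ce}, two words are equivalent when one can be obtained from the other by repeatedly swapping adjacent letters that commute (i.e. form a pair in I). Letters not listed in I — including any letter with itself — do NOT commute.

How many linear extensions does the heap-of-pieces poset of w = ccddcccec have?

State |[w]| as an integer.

drop 0:c onto floor
drop 1:c onto {0:c}
drop 2:d onto {1:c}
drop 3:d onto {2:d}
drop 4:c onto {3:d}
drop 5:c onto {4:c}
drop 6:c onto {5:c}
drop 7:e onto {3:d}
drop 8:c onto {6:c}
ground layer = {0:c}
drop-orders for the pieces not yet dropped (sum over which currently-grounded one goes next):
  1 to go: {7} 1  {8} 1
  2 to go: {6,8} 1  {7,8} 2
  3 to go: {5,6,8} 1  {6,7,8} 3
  4 to go: {4,5,6,8} 1  {5,6,7,8} 4
  5 to go: {4,5,6,7,8} 5
  6 to go: {3,4,5,6,7,8} 5
  7 to go: {2,3,4,5,6,7,8} 5
  if 0:c drops first: 5 orders

5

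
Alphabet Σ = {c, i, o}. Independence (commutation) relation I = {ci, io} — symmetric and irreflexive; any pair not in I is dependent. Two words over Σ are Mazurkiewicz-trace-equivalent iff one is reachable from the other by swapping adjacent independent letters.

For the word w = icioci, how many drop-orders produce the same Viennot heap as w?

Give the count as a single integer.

20

piece 0:i — minimal
piece 1:c — minimal
piece 2:i rests on {0:i}
piece 3:o rests on {1:c}
piece 4:c rests on {3:o}
piece 5:i rests on {2:i}
minimal pieces: {0:i, 1:c}
ways to finish when only these pieces remain (= sum over removing one remaining piece with nothing left below it):
  1 left: {4}→1  {5}→1
  2 left: {2,5}→1  {3,4}→1  {4,5}→2
  3 left: {0,2,5}→1  {1,3,4}→1  {2,4,5}→3  {3,4,5}→3
  4 left: {0,2,4,5}→4  {1,3,4,5}→4  {2,3,4,5}→6
  placing 0:i first → 10 extensions
  placing 1:c first → 10 extensions
total linear extensions = 20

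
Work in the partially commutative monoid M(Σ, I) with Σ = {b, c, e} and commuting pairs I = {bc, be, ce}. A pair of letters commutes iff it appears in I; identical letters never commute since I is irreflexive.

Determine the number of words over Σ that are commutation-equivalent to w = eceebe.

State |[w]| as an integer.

#0=e has no predecessor
#1=c has no predecessor
#2=e depends on [0:e]
#3=e depends on [2:e]
#4=b has no predecessor
#5=e depends on [3:e]
sources: [0:e, 1:c, 4:b]
N(rest) = Σ N(rest − s) over sources s of rest; N(one piece) = 1:
  size 1 → [1]=1  [4]=1  [5]=1
  size 2 → [1,4]=2  [1,5]=2  [3,5]=1  [4,5]=2
  size 3 → [1,3,5]=3  [1,4,5]=6  [2,3,5]=1  [3,4,5]=3
  size 4 → [0,2,3,5]=1  [1,2,3,5]=4  [1,3,4,5]=12  [2,3,4,5]=4
  first=0(e) contributes 20
  first=1(c) contributes 5
  first=4(b) contributes 5
|[w]| = 30

30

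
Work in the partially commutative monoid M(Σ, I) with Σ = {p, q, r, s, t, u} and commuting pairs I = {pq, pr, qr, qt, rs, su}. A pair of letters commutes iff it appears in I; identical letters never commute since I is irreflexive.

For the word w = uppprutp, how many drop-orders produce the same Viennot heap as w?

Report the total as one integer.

4

0(u) covers ∅
1(p) covers 0:u
2(p) covers 1:p
3(p) covers 2:p
4(r) covers 0:u
5(u) covers 3:p, 4:r
6(t) covers 5:u
7(p) covers 6:t
floor of heap: 0:u
completions by unplaced set U, small U first (add the entries for U minus each lowest piece of U):
  |U|=1: {7}:1
  |U|=2: {6,7}:1
  |U|=3: {5,6,7}:1
  |U|=4: {3,5,6,7}:1  {4,5,6,7}:1
  |U|=5: {2,3,5,6,7}:1  {3,4,5,6,7}:2
  |U|=6: {1,2,3,5,6,7}:1  {2,3,4,5,6,7}:3
  start at 0(u): 4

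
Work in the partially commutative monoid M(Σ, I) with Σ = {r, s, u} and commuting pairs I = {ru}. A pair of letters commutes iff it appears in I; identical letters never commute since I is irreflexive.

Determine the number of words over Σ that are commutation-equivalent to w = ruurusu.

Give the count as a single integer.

#0=r has no predecessor
#1=u has no predecessor
#2=u depends on [1:u]
#3=r depends on [0:r]
#4=u depends on [2:u]
#5=s depends on [3:r, 4:u]
#6=u depends on [5:s]
sources: [0:r, 1:u]
N(rest) = Σ N(rest − s) over sources s of rest; N(one piece) = 1:
  size 1 → [6]=1
  size 2 → [5,6]=1
  size 3 → [3,5,6]=1  [4,5,6]=1
  size 4 → [0,3,5,6]=1  [2,4,5,6]=1  [3,4,5,6]=2
  size 5 → [0,3,4,5,6]=3  [1,2,4,5,6]=1  [2,3,4,5,6]=3
  first=0(r) contributes 4
  first=1(u) contributes 6
|[w]| = 10

10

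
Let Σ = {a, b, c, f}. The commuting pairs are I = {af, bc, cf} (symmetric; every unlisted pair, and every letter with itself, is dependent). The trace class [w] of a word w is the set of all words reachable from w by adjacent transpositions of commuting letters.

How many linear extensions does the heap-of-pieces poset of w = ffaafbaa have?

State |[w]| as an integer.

#0=f has no predecessor
#1=f depends on [0:f]
#2=a has no predecessor
#3=a depends on [2:a]
#4=f depends on [1:f]
#5=b depends on [3:a, 4:f]
#6=a depends on [5:b]
#7=a depends on [6:a]
sources: [0:f, 2:a]
N(rest) = Σ N(rest − s) over sources s of rest; N(one piece) = 1:
  size 1 → [7]=1
  size 2 → [6,7]=1
  size 3 → [5,6,7]=1
  size 4 → [3,5,6,7]=1  [4,5,6,7]=1
  size 5 → [1,4,5,6,7]=1  [2,3,5,6,7]=1  [3,4,5,6,7]=2
  size 6 → [0,1,4,5,6,7]=1  [1,3,4,5,6,7]=3  [2,3,4,5,6,7]=3
  first=0(f) contributes 6
  first=2(a) contributes 4
|[w]| = 10

10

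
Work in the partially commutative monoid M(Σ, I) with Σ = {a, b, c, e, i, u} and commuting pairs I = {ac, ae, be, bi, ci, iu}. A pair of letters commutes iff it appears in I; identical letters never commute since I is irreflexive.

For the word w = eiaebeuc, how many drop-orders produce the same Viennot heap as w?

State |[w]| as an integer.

6

piece 0:e — minimal
piece 1:i rests on {0:e}
piece 2:a rests on {1:i}
piece 3:e rests on {1:i}
piece 4:b rests on {2:a}
piece 5:e rests on {3:e}
piece 6:u rests on {4:b, 5:e}
piece 7:c rests on {6:u}
minimal pieces: {0:e}
ways to finish when only these pieces remain (= sum over removing one remaining piece with nothing left below it):
  1 left: {7}→1
  2 left: {6,7}→1
  3 left: {4,6,7}→1  {5,6,7}→1
  4 left: {2,4,6,7}→1  {3,5,6,7}→1  {4,5,6,7}→2
  5 left: {2,4,5,6,7}→3  {3,4,5,6,7}→3
  6 left: {2,3,4,5,6,7}→6
  placing 0:e first → 6 extensions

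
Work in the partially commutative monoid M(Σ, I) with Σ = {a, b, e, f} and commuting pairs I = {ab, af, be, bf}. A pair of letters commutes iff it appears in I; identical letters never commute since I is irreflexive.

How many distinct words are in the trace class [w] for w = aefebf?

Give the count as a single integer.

#0=a has no predecessor
#1=e depends on [0:a]
#2=f depends on [1:e]
#3=e depends on [2:f]
#4=b has no predecessor
#5=f depends on [3:e]
sources: [0:a, 4:b]
N(rest) = Σ N(rest − s) over sources s of rest; N(one piece) = 1:
  size 1 → [4]=1  [5]=1
  size 2 → [3,5]=1  [4,5]=2
  size 3 → [2,3,5]=1  [3,4,5]=3
  size 4 → [1,2,3,5]=1  [2,3,4,5]=4
  first=0(a) contributes 5
  first=4(b) contributes 1
|[w]| = 6

6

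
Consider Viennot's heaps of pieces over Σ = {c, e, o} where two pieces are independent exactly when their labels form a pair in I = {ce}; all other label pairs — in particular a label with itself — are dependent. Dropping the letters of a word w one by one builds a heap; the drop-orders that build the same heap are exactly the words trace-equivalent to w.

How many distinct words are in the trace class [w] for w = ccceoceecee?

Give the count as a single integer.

60

drop 0:c onto floor
drop 1:c onto {0:c}
drop 2:c onto {1:c}
drop 3:e onto floor
drop 4:o onto {2:c, 3:e}
drop 5:c onto {4:o}
drop 6:e onto {4:o}
drop 7:e onto {6:e}
drop 8:c onto {5:c}
drop 9:e onto {7:e}
drop 10:e onto {9:e}
ground layer = {0:c, 3:e}
drop-orders for the pieces not yet dropped (sum over which currently-grounded one goes next):
  1 to go: {8} 1  {10} 1
  2 to go: {5,8} 1  {8,10} 2  {9,10} 1
  3 to go: {5,8,10} 3  {7,9,10} 1  {8,9,10} 3
  4 to go: {5,8,9,10} 6  {6,7,9,10} 1  {7,8,9,10} 4
  5 to go: {5,7,8,9,10} 10  {6,7,8,9,10} 5
  6 to go: {5,6,7,8,9,10} 15
  7 to go: {4,5,6,7,8,9,10} 15
  8 to go: {2,4,5,6,7,8,9,10} 15  {3,4,5,6,7,8,9,10} 15
  9 to go: {1,2,4,5,6,7,8,9,10} 15  {2,3,4,5,6,7,8,9,10} 30
  if 0:c drops first: 45 orders
  if 3:e drops first: 15 orders
heap linearizations: 60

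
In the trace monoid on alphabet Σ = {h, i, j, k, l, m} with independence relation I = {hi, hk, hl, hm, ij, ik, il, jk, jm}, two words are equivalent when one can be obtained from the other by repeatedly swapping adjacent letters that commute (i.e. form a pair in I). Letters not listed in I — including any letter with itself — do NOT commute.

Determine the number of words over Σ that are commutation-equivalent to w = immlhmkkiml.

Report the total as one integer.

#0=i has no predecessor
#1=m depends on [0:i]
#2=m depends on [1:m]
#3=l depends on [2:m]
#4=h has no predecessor
#5=m depends on [3:l]
#6=k depends on [5:m]
#7=k depends on [6:k]
#8=i depends on [5:m]
#9=m depends on [7:k, 8:i]
#10=l depends on [9:m]
sources: [0:i, 4:h]
N(rest) = Σ N(rest − s) over sources s of rest; N(one piece) = 1:
  size 1 → [4]=1  [10]=1
  size 2 → [4,10]=2  [9,10]=1
  size 3 → [4,9,10]=3  [7,9,10]=1  [8,9,10]=1
  size 4 → [4,7,9,10]=4  [4,8,9,10]=4  [6,7,9,10]=1  [7,8,9,10]=2
  size 5 → [4,6,7,9,10]=5  [4,7,8,9,10]=10  [6,7,8,9,10]=3
  size 6 → [4,6,7,8,9,10]=18  [5,6,7,8,9,10]=3
  size 7 → [3,5,6,7,8,9,10]=3  [4,5,6,7,8,9,10]=21
  size 8 → [2,3,5,6,7,8,9,10]=3  [3,4,5,6,7,8,9,10]=24
  size 9 → [1,2,3,5,6,7,8,9,10]=3  [2,3,4,5,6,7,8,9,10]=27
  first=0(i) contributes 30
  first=4(h) contributes 3
|[w]| = 33

33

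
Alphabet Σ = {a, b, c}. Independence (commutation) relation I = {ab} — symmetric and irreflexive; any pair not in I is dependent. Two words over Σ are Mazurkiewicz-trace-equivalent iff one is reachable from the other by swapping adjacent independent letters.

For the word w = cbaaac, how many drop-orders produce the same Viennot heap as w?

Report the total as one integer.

0(c) covers ∅
1(b) covers 0:c
2(a) covers 0:c
3(a) covers 2:a
4(a) covers 3:a
5(c) covers 1:b, 4:a
floor of heap: 0:c
completions by unplaced set U, small U first (add the entries for U minus each lowest piece of U):
  |U|=1: {5}:1
  |U|=2: {1,5}:1  {4,5}:1
  |U|=3: {1,4,5}:2  {3,4,5}:1
  |U|=4: {1,3,4,5}:3  {2,3,4,5}:1
  start at 0(c): 4

4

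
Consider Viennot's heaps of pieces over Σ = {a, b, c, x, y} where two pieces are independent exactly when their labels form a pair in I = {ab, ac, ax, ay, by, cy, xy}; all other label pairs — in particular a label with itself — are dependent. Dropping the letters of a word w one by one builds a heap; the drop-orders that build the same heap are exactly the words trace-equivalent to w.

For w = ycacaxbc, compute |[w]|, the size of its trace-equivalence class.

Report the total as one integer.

piece 0:y — minimal
piece 1:c — minimal
piece 2:a — minimal
piece 3:c rests on {1:c}
piece 4:a rests on {2:a}
piece 5:x rests on {3:c}
piece 6:b rests on {5:x}
piece 7:c rests on {6:b}
minimal pieces: {0:y, 1:c, 2:a}
ways to finish when only these pieces remain (= sum over removing one remaining piece with nothing left below it):
  1 left: {0}→1  {4}→1  {7}→1
  2 left: {0,4}→2  {0,7}→2  {2,4}→1  {4,7}→2  {6,7}→1
  3 left: {0,2,4}→3  {0,4,7}→6  {0,6,7}→3  {2,4,7}→3  {4,6,7}→3  {5,6,7}→1
  4 left: {0,2,4,7}→12  {0,4,6,7}→12  {0,5,6,7}→4  {2,4,6,7}→6  {3,5,6,7}→1  {4,5,6,7}→4
  5 left: {0,2,4,6,7}→30  {0,3,5,6,7}→5  {0,4,5,6,7}→20  {1,3,5,6,7}→1  {2,4,5,6,7}→10  {3,4,5,6,7}→5
  6 left: {0,1,3,5,6,7}→6  {0,2,4,5,6,7}→60  {0,3,4,5,6,7}→30  {1,3,4,5,6,7}→6  {2,3,4,5,6,7}→15
  placing 0:y first → 21 extensions
  placing 1:c first → 105 extensions
  placing 2:a first → 42 extensions
total linear extensions = 168

168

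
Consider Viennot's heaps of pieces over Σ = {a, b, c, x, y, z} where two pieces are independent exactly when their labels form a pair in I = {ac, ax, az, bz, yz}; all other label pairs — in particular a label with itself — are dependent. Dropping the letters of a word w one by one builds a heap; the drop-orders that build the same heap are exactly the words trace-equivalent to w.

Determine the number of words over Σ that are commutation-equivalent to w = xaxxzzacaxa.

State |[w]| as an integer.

330

piece 0:x — minimal
piece 1:a — minimal
piece 2:x rests on {0:x}
piece 3:x rests on {2:x}
piece 4:z rests on {3:x}
piece 5:z rests on {4:z}
piece 6:a rests on {1:a}
piece 7:c rests on {5:z}
piece 8:a rests on {6:a}
piece 9:x rests on {7:c}
piece 10:a rests on {8:a}
minimal pieces: {0:x, 1:a}
ways to finish when only these pieces remain (= sum over removing one remaining piece with nothing left below it):
  1 left: {9}→1  {10}→1
  2 left: {7,9}→1  {8,10}→1  {9,10}→2
  3 left: {5,7,9}→1  {6,8,10}→1  {7,9,10}→3  {8,9,10}→3
  4 left: {1,6,8,10}→1  {4,5,7,9}→1  {5,7,9,10}→4  {6,8,9,10}→4  {7,8,9,10}→6
  5 left: {1,6,8,9,10}→5  {3,4,5,7,9}→1  {4,5,7,9,10}→5  {5,7,8,9,10}→10  {6,7,8,9,10}→10
  6 left: {1,6,7,8,9,10}→15  {2,3,4,5,7,9}→1  {3,4,5,7,9,10}→6  {4,5,7,8,9,10}→15  {5,6,7,8,9,10}→20
  7 left: {0,2,3,4,5,7,9}→1  {1,5,6,7,8,9,10}→35  {2,3,4,5,7,9,10}→7  {3,4,5,7,8,9,10}→21  {4,5,6,7,8,9,10}→35
  8 left: {0,2,3,4,5,7,9,10}→8  {1,4,5,6,7,8,9,10}→70  {2,3,4,5,7,8,9,10}→28  {3,4,5,6,7,8,9,10}→56
  9 left: {0,2,3,4,5,7,8,9,10}→36  {1,3,4,5,6,7,8,9,10}→126  {2,3,4,5,6,7,8,9,10}→84
  placing 0:x first → 210 extensions
  placing 1:a first → 120 extensions
total linear extensions = 330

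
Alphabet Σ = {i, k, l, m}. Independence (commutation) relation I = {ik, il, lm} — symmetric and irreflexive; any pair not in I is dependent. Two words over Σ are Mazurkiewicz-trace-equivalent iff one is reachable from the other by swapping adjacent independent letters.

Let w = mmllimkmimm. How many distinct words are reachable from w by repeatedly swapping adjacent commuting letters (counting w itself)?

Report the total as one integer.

15

drop 0:m onto floor
drop 1:m onto {0:m}
drop 2:l onto floor
drop 3:l onto {2:l}
drop 4:i onto {1:m}
drop 5:m onto {4:i}
drop 6:k onto {3:l, 5:m}
drop 7:m onto {6:k}
drop 8:i onto {7:m}
drop 9:m onto {8:i}
drop 10:m onto {9:m}
ground layer = {0:m, 2:l}
drop-orders for the pieces not yet dropped (sum over which currently-grounded one goes next):
  1 to go: {10} 1
  2 to go: {9,10} 1
  3 to go: {8,9,10} 1
  4 to go: {7,8,9,10} 1
  5 to go: {6,7,8,9,10} 1
  6 to go: {3,6,7,8,9,10} 1  {5,6,7,8,9,10} 1
  7 to go: {2,3,6,7,8,9,10} 1  {3,5,6,7,8,9,10} 2  {4,5,6,7,8,9,10} 1
  8 to go: {1,4,5,6,7,8,9,10} 1  {2,3,5,6,7,8,9,10} 3  {3,4,5,6,7,8,9,10} 3
  9 to go: {0,1,4,5,6,7,8,9,10} 1  {1,3,4,5,6,7,8,9,10} 4  {2,3,4,5,6,7,8,9,10} 6
  if 0:m drops first: 10 orders
  if 2:l drops first: 5 orders
heap linearizations: 15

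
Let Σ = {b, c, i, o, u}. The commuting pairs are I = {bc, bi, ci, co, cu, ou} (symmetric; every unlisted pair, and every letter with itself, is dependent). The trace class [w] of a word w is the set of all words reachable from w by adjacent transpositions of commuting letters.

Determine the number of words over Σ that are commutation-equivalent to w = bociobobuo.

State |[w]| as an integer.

20

0(b) covers ∅
1(o) covers 0:b
2(c) covers ∅
3(i) covers 1:o
4(o) covers 3:i
5(b) covers 4:o
6(o) covers 5:b
7(b) covers 6:o
8(u) covers 7:b
9(o) covers 7:b
floor of heap: 0:b, 2:c
completions by unplaced set U, small U first (add the entries for U minus each lowest piece of U):
  |U|=1: {2}:1  {8}:1  {9}:1
  |U|=2: {2,8}:2  {2,9}:2  {8,9}:2
  |U|=3: {2,8,9}:6  {7,8,9}:2
  |U|=4: {2,7,8,9}:8  {6,7,8,9}:2
  |U|=5: {2,6,7,8,9}:10  {5,6,7,8,9}:2
  |U|=6: {2,5,6,7,8,9}:12  {4,5,6,7,8,9}:2
  |U|=7: {2,4,5,6,7,8,9}:14  {3,4,5,6,7,8,9}:2
  |U|=8: {1,3,4,5,6,7,8,9}:2  {2,3,4,5,6,7,8,9}:16
  start at 0(b): 18
  start at 2(c): 2
sum over floor = 20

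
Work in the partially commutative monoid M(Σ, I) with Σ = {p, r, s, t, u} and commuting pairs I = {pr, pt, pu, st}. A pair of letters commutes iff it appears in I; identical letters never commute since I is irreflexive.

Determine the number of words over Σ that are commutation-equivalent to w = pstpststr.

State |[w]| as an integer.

drop 0:p onto floor
drop 1:s onto {0:p}
drop 2:t onto floor
drop 3:p onto {1:s}
drop 4:s onto {3:p}
drop 5:t onto {2:t}
drop 6:s onto {4:s}
drop 7:t onto {5:t}
drop 8:r onto {6:s, 7:t}
ground layer = {0:p, 2:t}
drop-orders for the pieces not yet dropped (sum over which currently-grounded one goes next):
  1 to go: {8} 1
  2 to go: {6,8} 1  {7,8} 1
  3 to go: {4,6,8} 1  {5,7,8} 1  {6,7,8} 2
  4 to go: {2,5,7,8} 1  {3,4,6,8} 1  {4,6,7,8} 3  {5,6,7,8} 3
  5 to go: {1,3,4,6,8} 1  {2,5,6,7,8} 4  {3,4,6,7,8} 4  {4,5,6,7,8} 6
  6 to go: {0,1,3,4,6,8} 1  {1,3,4,6,7,8} 5  {2,4,5,6,7,8} 10  {3,4,5,6,7,8} 10
  7 to go: {0,1,3,4,6,7,8} 6  {1,3,4,5,6,7,8} 15  {2,3,4,5,6,7,8} 20
  if 0:p drops first: 35 orders
  if 2:t drops first: 21 orders
heap linearizations: 56

56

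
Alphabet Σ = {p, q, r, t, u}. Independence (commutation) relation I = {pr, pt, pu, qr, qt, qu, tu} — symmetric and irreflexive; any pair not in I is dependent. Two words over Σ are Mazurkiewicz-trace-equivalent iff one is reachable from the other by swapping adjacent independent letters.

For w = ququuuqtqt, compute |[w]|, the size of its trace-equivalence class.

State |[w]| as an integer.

3150

#0=q has no predecessor
#1=u has no predecessor
#2=q depends on [0:q]
#3=u depends on [1:u]
#4=u depends on [3:u]
#5=u depends on [4:u]
#6=q depends on [2:q]
#7=t has no predecessor
#8=q depends on [6:q]
#9=t depends on [7:t]
sources: [0:q, 1:u, 7:t]
N(rest) = Σ N(rest − s) over sources s of rest; N(one piece) = 1:
  size 1 → [5]=1  [8]=1  [9]=1
  size 2 → [4,5]=1  [5,8]=2  [5,9]=2  [6,8]=1  [7,9]=1  [8,9]=2
  size 3 → [2,6,8]=1  [3,4,5]=1  [4,5,8]=3  [4,5,9]=3  [5,6,8]=3  [5,7,9]=3  [5,8,9]=6  [6,8,9]=3  [7,8,9]=3
  size 4 → [0,2,6,8]=1  [1,3,4,5]=1  [2,5,6,8]=4  [2,6,8,9]=4  [3,4,5,8]=4  [3,4,5,9]=4  [4,5,6,8]=6  [4,5,7,9]=6  [4,5,8,9]=12  [5,6,8,9]=12  [5,7,8,9]=12  [6,7,8,9]=6
  size 5 → [0,2,5,6,8]=5  [0,2,6,8,9]=5  [1,3,4,5,8]=5  [1,3,4,5,9]=5  [2,4,5,6,8]=10  [2,5,6,8,9]=20  [2,6,7,8,9]=10  [3,4,5,6,8]=10  [3,4,5,7,9]=10  [3,4,5,8,9]=20  [4,5,6,8,9]=30  [4,5,7,8,9]=30  [5,6,7,8,9]=30
  size 6 → [0,2,4,5,6,8]=15  [0,2,5,6,8,9]=30  [0,2,6,7,8,9]=15  [1,3,4,5,6,8]=15  [1,3,4,5,7,9]=15  [1,3,4,5,8,9]=30  [2,3,4,5,6,8]=20  [2,4,5,6,8,9]=60  [2,5,6,7,8,9]=60  [3,4,5,6,8,9]=60  [3,4,5,7,8,9]=60  [4,5,6,7,8,9]=90
  size 7 → [0,2,3,4,5,6,8]=35  [0,2,4,5,6,8,9]=105  [0,2,5,6,7,8,9]=105  [1,2,3,4,5,6,8]=35  [1,3,4,5,6,8,9]=105  [1,3,4,5,7,8,9]=105  [2,3,4,5,6,8,9]=140  [2,4,5,6,7,8,9]=210  [3,4,5,6,7,8,9]=210
  size 8 → [0,1,2,3,4,5,6,8]=70  [0,2,3,4,5,6,8,9]=280  [0,2,4,5,6,7,8,9]=420  [1,2,3,4,5,6,8,9]=280  [1,3,4,5,6,7,8,9]=420  [2,3,4,5,6,7,8,9]=560
  first=0(q) contributes 1260
  first=1(u) contributes 1260
  first=7(t) contributes 630
|[w]| = 3150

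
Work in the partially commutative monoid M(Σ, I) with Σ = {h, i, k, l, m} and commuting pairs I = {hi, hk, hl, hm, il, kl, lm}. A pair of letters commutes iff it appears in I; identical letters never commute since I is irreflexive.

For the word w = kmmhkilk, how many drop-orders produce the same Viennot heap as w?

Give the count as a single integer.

56

0(k) covers ∅
1(m) covers 0:k
2(m) covers 1:m
3(h) covers ∅
4(k) covers 2:m
5(i) covers 4:k
6(l) covers ∅
7(k) covers 5:i
floor of heap: 0:k, 3:h, 6:l
completions by unplaced set U, small U first (add the entries for U minus each lowest piece of U):
  |U|=1: {3}:1  {6}:1  {7}:1
  |U|=2: {3,6}:2  {3,7}:2  {5,7}:1  {6,7}:2
  |U|=3: {3,5,7}:3  {3,6,7}:6  {4,5,7}:1  {5,6,7}:3
  |U|=4: {2,4,5,7}:1  {3,4,5,7}:4  {3,5,6,7}:12  {4,5,6,7}:4
  |U|=5: {1,2,4,5,7}:1  {2,3,4,5,7}:5  {2,4,5,6,7}:5  {3,4,5,6,7}:20
  |U|=6: {0,1,2,4,5,7}:1  {1,2,3,4,5,7}:6  {1,2,4,5,6,7}:6  {2,3,4,5,6,7}:30
  start at 0(k): 42
  start at 3(h): 7
  start at 6(l): 7
sum over floor = 56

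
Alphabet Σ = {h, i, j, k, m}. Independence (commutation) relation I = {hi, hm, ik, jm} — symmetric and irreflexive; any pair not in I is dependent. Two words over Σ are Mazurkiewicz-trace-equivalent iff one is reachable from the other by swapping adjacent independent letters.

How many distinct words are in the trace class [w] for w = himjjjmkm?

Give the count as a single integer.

25

#0=h has no predecessor
#1=i has no predecessor
#2=m depends on [1:i]
#3=j depends on [0:h, 1:i]
#4=j depends on [3:j]
#5=j depends on [4:j]
#6=m depends on [2:m]
#7=k depends on [5:j, 6:m]
#8=m depends on [7:k]
sources: [0:h, 1:i]
N(rest) = Σ N(rest − s) over sources s of rest; N(one piece) = 1:
  size 1 → [8]=1
  size 2 → [7,8]=1
  size 3 → [5,7,8]=1  [6,7,8]=1
  size 4 → [2,6,7,8]=1  [4,5,7,8]=1  [5,6,7,8]=2
  size 5 → [2,5,6,7,8]=3  [3,4,5,7,8]=1  [4,5,6,7,8]=3
  size 6 → [0,3,4,5,7,8]=1  [2,4,5,6,7,8]=6  [3,4,5,6,7,8]=4
  size 7 → [0,3,4,5,6,7,8]=5  [2,3,4,5,6,7,8]=10
  first=0(h) contributes 10
  first=1(i) contributes 15
|[w]| = 25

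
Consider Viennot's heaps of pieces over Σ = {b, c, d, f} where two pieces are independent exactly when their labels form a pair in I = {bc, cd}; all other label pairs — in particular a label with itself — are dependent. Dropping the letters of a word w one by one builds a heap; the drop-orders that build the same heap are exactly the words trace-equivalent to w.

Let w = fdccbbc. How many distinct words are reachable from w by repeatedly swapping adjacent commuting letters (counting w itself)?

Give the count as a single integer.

20

drop 0:f onto floor
drop 1:d onto {0:f}
drop 2:c onto {0:f}
drop 3:c onto {2:c}
drop 4:b onto {1:d}
drop 5:b onto {4:b}
drop 6:c onto {3:c}
ground layer = {0:f}
drop-orders for the pieces not yet dropped (sum over which currently-grounded one goes next):
  1 to go: {5} 1  {6} 1
  2 to go: {3,6} 1  {4,5} 1  {5,6} 2
  3 to go: {1,4,5} 1  {2,3,6} 1  {3,5,6} 3  {4,5,6} 3
  4 to go: {1,4,5,6} 4  {2,3,5,6} 4  {3,4,5,6} 6
  5 to go: {1,3,4,5,6} 10  {2,3,4,5,6} 10
  if 0:f drops first: 20 orders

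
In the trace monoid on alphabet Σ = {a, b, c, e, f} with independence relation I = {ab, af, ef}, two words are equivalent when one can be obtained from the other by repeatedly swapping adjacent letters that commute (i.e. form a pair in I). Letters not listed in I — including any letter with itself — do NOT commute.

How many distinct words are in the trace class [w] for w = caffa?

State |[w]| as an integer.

#0=c has no predecessor
#1=a depends on [0:c]
#2=f depends on [0:c]
#3=f depends on [2:f]
#4=a depends on [1:a]
sources: [0:c]
N(rest) = Σ N(rest − s) over sources s of rest; N(one piece) = 1:
  size 1 → [3]=1  [4]=1
  size 2 → [1,4]=1  [2,3]=1  [3,4]=2
  size 3 → [1,3,4]=3  [2,3,4]=3
  first=0(c) contributes 6

6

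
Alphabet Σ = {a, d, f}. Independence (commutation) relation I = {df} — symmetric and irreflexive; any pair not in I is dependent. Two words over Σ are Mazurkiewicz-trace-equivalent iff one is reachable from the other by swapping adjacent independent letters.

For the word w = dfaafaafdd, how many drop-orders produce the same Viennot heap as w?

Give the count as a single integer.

6

piece 0:d — minimal
piece 1:f — minimal
piece 2:a rests on {0:d, 1:f}
piece 3:a rests on {2:a}
piece 4:f rests on {3:a}
piece 5:a rests on {4:f}
piece 6:a rests on {5:a}
piece 7:f rests on {6:a}
piece 8:d rests on {6:a}
piece 9:d rests on {8:d}
minimal pieces: {0:d, 1:f}
ways to finish when only these pieces remain (= sum over removing one remaining piece with nothing left below it):
  1 left: {7}→1  {9}→1
  2 left: {7,9}→2  {8,9}→1
  3 left: {7,8,9}→3
  4 left: {6,7,8,9}→3
  5 left: {5,6,7,8,9}→3
  6 left: {4,5,6,7,8,9}→3
  7 left: {3,4,5,6,7,8,9}→3
  8 left: {2,3,4,5,6,7,8,9}→3
  placing 0:d first → 3 extensions
  placing 1:f first → 3 extensions
total linear extensions = 6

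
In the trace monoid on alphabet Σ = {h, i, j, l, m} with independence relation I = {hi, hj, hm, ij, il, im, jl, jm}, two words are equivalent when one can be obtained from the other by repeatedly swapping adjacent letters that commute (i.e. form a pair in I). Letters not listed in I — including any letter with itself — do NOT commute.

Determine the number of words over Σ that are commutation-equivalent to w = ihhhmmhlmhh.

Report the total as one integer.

drop 0:i onto floor
drop 1:h onto floor
drop 2:h onto {1:h}
drop 3:h onto {2:h}
drop 4:m onto floor
drop 5:m onto {4:m}
drop 6:h onto {3:h}
drop 7:l onto {5:m, 6:h}
drop 8:m onto {7:l}
drop 9:h onto {7:l}
drop 10:h onto {9:h}
ground layer = {0:i, 1:h, 4:m}
drop-orders for the pieces not yet dropped (sum over which currently-grounded one goes next):
  1 to go: {0} 1  {8} 1  {10} 1
  2 to go: {0,8} 2  {0,10} 2  {8,10} 2  {9,10} 1
  3 to go: {0,8,10} 6  {0,9,10} 3  {8,9,10} 3
  4 to go: {0,8,9,10} 12  {7,8,9,10} 3
  5 to go: {0,7,8,9,10} 15  {5,7,8,9,10} 3  {6,7,8,9,10} 3
  6 to go: {0,5,7,8,9,10} 18  {0,6,7,8,9,10} 18  {3,6,7,8,9,10} 3  {4,5,7,8,9,10} 3  {5,6,7,8,9,10} 6
  7 to go: {0,3,6,7,8,9,10} 21  {0,4,5,7,8,9,10} 21  {0,5,6,7,8,9,10} 42  {2,3,6,7,8,9,10} 3  {3,5,6,7,8,9,10} 9  {4,5,6,7,8,9,10} 9
  8 to go: {0,2,3,6,7,8,9,10} 24  {0,3,5,6,7,8,9,10} 72  {0,4,5,6,7,8,9,10} 72  {1,2,3,6,7,8,9,10} 3  {2,3,5,6,7,8,9,10} 12  {3,4,5,6,7,8,9,10} 18
  9 to go: {0,1,2,3,6,7,8,9,10} 27  {0,2,3,5,6,7,8,9,10} 108  {0,3,4,5,6,7,8,9,10} 162  {1,2,3,5,6,7,8,9,10} 15  {2,3,4,5,6,7,8,9,10} 30
  if 0:i drops first: 45 orders
  if 1:h drops first: 300 orders
  if 4:m drops first: 150 orders
heap linearizations: 495

495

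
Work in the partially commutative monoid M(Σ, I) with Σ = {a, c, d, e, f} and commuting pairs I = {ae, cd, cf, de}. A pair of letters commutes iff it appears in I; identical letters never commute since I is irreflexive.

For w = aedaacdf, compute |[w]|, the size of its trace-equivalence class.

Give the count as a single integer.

17

piece 0:a — minimal
piece 1:e — minimal
piece 2:d rests on {0:a}
piece 3:a rests on {2:d}
piece 4:a rests on {3:a}
piece 5:c rests on {1:e, 4:a}
piece 6:d rests on {4:a}
piece 7:f rests on {1:e, 6:d}
minimal pieces: {0:a, 1:e}
ways to finish when only these pieces remain (= sum over removing one remaining piece with nothing left below it):
  1 left: {5}→1  {7}→1
  2 left: {5,7}→2  {6,7}→1
  3 left: {1,5,7}→2  {5,6,7}→3
  4 left: {1,5,6,7}→5  {4,5,6,7}→3
  5 left: {1,4,5,6,7}→8  {3,4,5,6,7}→3
  6 left: {1,3,4,5,6,7}→11  {2,3,4,5,6,7}→3
  placing 0:a first → 14 extensions
  placing 1:e first → 3 extensions
total linear extensions = 17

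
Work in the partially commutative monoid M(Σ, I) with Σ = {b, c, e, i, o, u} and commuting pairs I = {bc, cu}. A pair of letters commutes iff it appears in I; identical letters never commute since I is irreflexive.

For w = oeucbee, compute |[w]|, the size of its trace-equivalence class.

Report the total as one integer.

#0=o has no predecessor
#1=e depends on [0:o]
#2=u depends on [1:e]
#3=c depends on [1:e]
#4=b depends on [2:u]
#5=e depends on [3:c, 4:b]
#6=e depends on [5:e]
sources: [0:o]
N(rest) = Σ N(rest − s) over sources s of rest; N(one piece) = 1:
  size 1 → [6]=1
  size 2 → [5,6]=1
  size 3 → [3,5,6]=1  [4,5,6]=1
  size 4 → [2,4,5,6]=1  [3,4,5,6]=2
  size 5 → [2,3,4,5,6]=3
  first=0(o) contributes 3

3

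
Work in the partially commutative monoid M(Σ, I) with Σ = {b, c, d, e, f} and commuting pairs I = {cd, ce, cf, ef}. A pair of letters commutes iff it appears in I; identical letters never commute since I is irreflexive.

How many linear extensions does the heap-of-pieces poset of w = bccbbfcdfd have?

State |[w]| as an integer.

drop 0:b onto floor
drop 1:c onto {0:b}
drop 2:c onto {1:c}
drop 3:b onto {2:c}
drop 4:b onto {3:b}
drop 5:f onto {4:b}
drop 6:c onto {4:b}
drop 7:d onto {5:f}
drop 8:f onto {7:d}
drop 9:d onto {8:f}
ground layer = {0:b}
drop-orders for the pieces not yet dropped (sum over which currently-grounded one goes next):
  1 to go: {6} 1  {9} 1
  2 to go: {6,9} 2  {8,9} 1
  3 to go: {6,8,9} 3  {7,8,9} 1
  4 to go: {5,7,8,9} 1  {6,7,8,9} 4
  5 to go: {5,6,7,8,9} 5
  6 to go: {4,5,6,7,8,9} 5
  7 to go: {3,4,5,6,7,8,9} 5
  8 to go: {2,3,4,5,6,7,8,9} 5
  if 0:b drops first: 5 orders

5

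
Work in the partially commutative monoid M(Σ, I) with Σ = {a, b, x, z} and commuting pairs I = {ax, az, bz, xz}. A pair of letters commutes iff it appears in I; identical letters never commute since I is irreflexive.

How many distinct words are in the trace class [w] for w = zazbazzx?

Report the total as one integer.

140

0(z) covers ∅
1(a) covers ∅
2(z) covers 0:z
3(b) covers 1:a
4(a) covers 3:b
5(z) covers 2:z
6(z) covers 5:z
7(x) covers 3:b
floor of heap: 0:z, 1:a
completions by unplaced set U, small U first (add the entries for U minus each lowest piece of U):
  |U|=1: {4}:1  {6}:1  {7}:1
  |U|=2: {4,6}:2  {4,7}:2  {5,6}:1  {6,7}:2
  |U|=3: {2,5,6}:1  {3,4,7}:2  {4,5,6}:3  {4,6,7}:6  {5,6,7}:3
  |U|=4: {0,2,5,6}:1  {1,3,4,7}:2  {2,4,5,6}:4  {2,5,6,7}:4  {3,4,6,7}:8  {4,5,6,7}:12
  |U|=5: {0,2,4,5,6}:5  {0,2,5,6,7}:5  {1,3,4,6,7}:10  {2,4,5,6,7}:20  {3,4,5,6,7}:20
  |U|=6: {0,2,4,5,6,7}:30  {1,3,4,5,6,7}:30  {2,3,4,5,6,7}:40
  start at 0(z): 70
  start at 1(a): 70
sum over floor = 140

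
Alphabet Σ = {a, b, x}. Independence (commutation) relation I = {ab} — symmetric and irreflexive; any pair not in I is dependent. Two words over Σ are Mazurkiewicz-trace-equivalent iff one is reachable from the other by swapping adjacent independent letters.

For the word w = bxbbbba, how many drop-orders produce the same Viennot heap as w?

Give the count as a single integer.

drop 0:b onto floor
drop 1:x onto {0:b}
drop 2:b onto {1:x}
drop 3:b onto {2:b}
drop 4:b onto {3:b}
drop 5:b onto {4:b}
drop 6:a onto {1:x}
ground layer = {0:b}
drop-orders for the pieces not yet dropped (sum over which currently-grounded one goes next):
  1 to go: {5} 1  {6} 1
  2 to go: {4,5} 1  {5,6} 2
  3 to go: {3,4,5} 1  {4,5,6} 3
  4 to go: {2,3,4,5} 1  {3,4,5,6} 4
  5 to go: {2,3,4,5,6} 5
  if 0:b drops first: 5 orders

5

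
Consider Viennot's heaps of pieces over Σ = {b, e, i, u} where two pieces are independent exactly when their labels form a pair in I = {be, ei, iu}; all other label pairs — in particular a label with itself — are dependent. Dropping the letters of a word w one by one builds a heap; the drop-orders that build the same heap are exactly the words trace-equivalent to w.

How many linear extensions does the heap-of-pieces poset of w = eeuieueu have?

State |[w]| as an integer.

piece 0:e — minimal
piece 1:e rests on {0:e}
piece 2:u rests on {1:e}
piece 3:i — minimal
piece 4:e rests on {2:u}
piece 5:u rests on {4:e}
piece 6:e rests on {5:u}
piece 7:u rests on {6:e}
minimal pieces: {0:e, 3:i}
ways to finish when only these pieces remain (= sum over removing one remaining piece with nothing left below it):
  1 left: {3}→1  {7}→1
  2 left: {3,7}→2  {6,7}→1
  3 left: {3,6,7}→3  {5,6,7}→1
  4 left: {3,5,6,7}→4  {4,5,6,7}→1
  5 left: {2,4,5,6,7}→1  {3,4,5,6,7}→5
  6 left: {1,2,4,5,6,7}→1  {2,3,4,5,6,7}→6
  placing 0:e first → 7 extensions
  placing 3:i first → 1 extensions
total linear extensions = 8

8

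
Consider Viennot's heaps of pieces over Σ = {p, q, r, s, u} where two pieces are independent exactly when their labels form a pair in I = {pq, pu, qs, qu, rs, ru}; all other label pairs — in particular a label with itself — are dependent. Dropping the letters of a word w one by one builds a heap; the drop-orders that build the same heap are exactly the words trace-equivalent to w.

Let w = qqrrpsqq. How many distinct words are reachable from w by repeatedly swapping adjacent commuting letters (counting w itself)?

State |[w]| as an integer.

0(q) covers ∅
1(q) covers 0:q
2(r) covers 1:q
3(r) covers 2:r
4(p) covers 3:r
5(s) covers 4:p
6(q) covers 3:r
7(q) covers 6:q
floor of heap: 0:q
completions by unplaced set U, small U first (add the entries for U minus each lowest piece of U):
  |U|=1: {5}:1  {7}:1
  |U|=2: {4,5}:1  {5,7}:2  {6,7}:1
  |U|=3: {4,5,7}:3  {5,6,7}:3
  |U|=4: {4,5,6,7}:6
  |U|=5: {3,4,5,6,7}:6
  |U|=6: {2,3,4,5,6,7}:6
  start at 0(q): 6

6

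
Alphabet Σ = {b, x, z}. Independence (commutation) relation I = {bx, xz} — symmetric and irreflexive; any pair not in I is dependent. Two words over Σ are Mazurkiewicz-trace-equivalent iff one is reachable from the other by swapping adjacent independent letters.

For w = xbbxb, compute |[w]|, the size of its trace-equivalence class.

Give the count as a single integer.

10

piece 0:x — minimal
piece 1:b — minimal
piece 2:b rests on {1:b}
piece 3:x rests on {0:x}
piece 4:b rests on {2:b}
minimal pieces: {0:x, 1:b}
ways to finish when only these pieces remain (= sum over removing one remaining piece with nothing left below it):
  1 left: {3}→1  {4}→1
  2 left: {0,3}→1  {2,4}→1  {3,4}→2
  3 left: {0,3,4}→3  {1,2,4}→1  {2,3,4}→3
  placing 0:x first → 4 extensions
  placing 1:b first → 6 extensions
total linear extensions = 10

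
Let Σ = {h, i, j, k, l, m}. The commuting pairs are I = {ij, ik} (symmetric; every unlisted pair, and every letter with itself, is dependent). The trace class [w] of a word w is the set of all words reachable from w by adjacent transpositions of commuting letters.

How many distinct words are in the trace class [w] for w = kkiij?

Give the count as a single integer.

0(k) covers ∅
1(k) covers 0:k
2(i) covers ∅
3(i) covers 2:i
4(j) covers 1:k
floor of heap: 0:k, 2:i
completions by unplaced set U, small U first (add the entries for U minus each lowest piece of U):
  |U|=1: {3}:1  {4}:1
  |U|=2: {1,4}:1  {2,3}:1  {3,4}:2
  |U|=3: {0,1,4}:1  {1,3,4}:3  {2,3,4}:3
  start at 0(k): 6
  start at 2(i): 4
sum over floor = 10

10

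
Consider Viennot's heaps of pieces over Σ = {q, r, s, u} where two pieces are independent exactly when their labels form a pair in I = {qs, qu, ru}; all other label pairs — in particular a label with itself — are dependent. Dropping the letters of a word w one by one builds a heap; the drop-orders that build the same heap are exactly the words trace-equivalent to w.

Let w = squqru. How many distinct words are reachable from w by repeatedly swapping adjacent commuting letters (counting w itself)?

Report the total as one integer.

piece 0:s — minimal
piece 1:q — minimal
piece 2:u rests on {0:s}
piece 3:q rests on {1:q}
piece 4:r rests on {0:s, 3:q}
piece 5:u rests on {2:u}
minimal pieces: {0:s, 1:q}
ways to finish when only these pieces remain (= sum over removing one remaining piece with nothing left below it):
  1 left: {4}→1  {5}→1
  2 left: {2,5}→1  {3,4}→1  {4,5}→2
  3 left: {1,3,4}→1  {2,4,5}→3  {3,4,5}→3
  4 left: {0,2,4,5}→3  {1,3,4,5}→4  {2,3,4,5}→6
  placing 0:s first → 10 extensions
  placing 1:q first → 9 extensions
total linear extensions = 19

19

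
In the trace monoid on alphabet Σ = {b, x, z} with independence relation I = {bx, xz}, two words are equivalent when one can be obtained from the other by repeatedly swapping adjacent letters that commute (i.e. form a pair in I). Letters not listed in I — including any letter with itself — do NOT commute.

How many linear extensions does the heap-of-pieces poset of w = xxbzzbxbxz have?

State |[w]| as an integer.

drop 0:x onto floor
drop 1:x onto {0:x}
drop 2:b onto floor
drop 3:z onto {2:b}
drop 4:z onto {3:z}
drop 5:b onto {4:z}
drop 6:x onto {1:x}
drop 7:b onto {5:b}
drop 8:x onto {6:x}
drop 9:z onto {7:b}
ground layer = {0:x, 2:b}
drop-orders for the pieces not yet dropped (sum over which currently-grounded one goes next):
  1 to go: {8} 1  {9} 1
  2 to go: {6,8} 1  {7,9} 1  {8,9} 2
  3 to go: {1,6,8} 1  {5,7,9} 1  {6,8,9} 3  {7,8,9} 3
  4 to go: {0,1,6,8} 1  {1,6,8,9} 4  {4,5,7,9} 1  {5,7,8,9} 4  {6,7,8,9} 6
  5 to go: {0,1,6,8,9} 5  {1,6,7,8,9} 10  {3,4,5,7,9} 1  {4,5,7,8,9} 5  {5,6,7,8,9} 10
  6 to go: {0,1,6,7,8,9} 15  {1,5,6,7,8,9} 20  {2,3,4,5,7,9} 1  {3,4,5,7,8,9} 6  {4,5,6,7,8,9} 15
  7 to go: {0,1,5,6,7,8,9} 35  {1,4,5,6,7,8,9} 35  {2,3,4,5,7,8,9} 7  {3,4,5,6,7,8,9} 21
  8 to go: {0,1,4,5,6,7,8,9} 70  {1,3,4,5,6,7,8,9} 56  {2,3,4,5,6,7,8,9} 28
  if 0:x drops first: 84 orders
  if 2:b drops first: 126 orders
heap linearizations: 210

210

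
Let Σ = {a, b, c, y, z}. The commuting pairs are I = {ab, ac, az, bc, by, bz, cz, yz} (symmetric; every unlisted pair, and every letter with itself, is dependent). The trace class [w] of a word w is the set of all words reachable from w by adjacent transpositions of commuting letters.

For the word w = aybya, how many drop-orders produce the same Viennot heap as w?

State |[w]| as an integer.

5

0(a) covers ∅
1(y) covers 0:a
2(b) covers ∅
3(y) covers 1:y
4(a) covers 3:y
floor of heap: 0:a, 2:b
completions by unplaced set U, small U first (add the entries for U minus each lowest piece of U):
  |U|=1: {2}:1  {4}:1
  |U|=2: {2,4}:2  {3,4}:1
  |U|=3: {1,3,4}:1  {2,3,4}:3
  start at 0(a): 4
  start at 2(b): 1
sum over floor = 5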